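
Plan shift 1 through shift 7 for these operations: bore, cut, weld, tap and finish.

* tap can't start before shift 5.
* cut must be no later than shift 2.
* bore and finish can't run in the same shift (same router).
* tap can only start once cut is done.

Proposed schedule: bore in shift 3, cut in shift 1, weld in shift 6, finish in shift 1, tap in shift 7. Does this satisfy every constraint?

cut must be no later than shift 2 — holds.
tap can't start before shift 5 — holds.
tap can only start once cut is done — holds.
bore and finish can't run in the same shift (same router) — holds.

Yes, all constraints hold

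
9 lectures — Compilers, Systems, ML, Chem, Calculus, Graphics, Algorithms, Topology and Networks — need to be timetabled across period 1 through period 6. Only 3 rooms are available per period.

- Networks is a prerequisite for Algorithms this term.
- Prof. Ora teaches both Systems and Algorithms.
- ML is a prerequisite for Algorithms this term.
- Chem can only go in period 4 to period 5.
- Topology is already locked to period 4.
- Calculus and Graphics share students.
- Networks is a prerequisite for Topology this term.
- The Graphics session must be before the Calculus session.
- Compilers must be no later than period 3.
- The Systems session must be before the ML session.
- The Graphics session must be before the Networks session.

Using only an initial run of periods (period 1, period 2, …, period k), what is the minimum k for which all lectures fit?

4

The precedence chain requires at least 3 distinct periods.
With at most 3 per period and 9 lectures, at least 3 periods are needed.
Chem can't be placed before period 4, so the schedule must run through at least period 4.
4 works (last occupied period: period 4): for example Compilers in period 1; Chem in period 4; Calculus in period 2; ML in period 2; Graphics in period 1; Topology in period 4; Algorithms in period 3; Networks in period 2; Systems in period 1.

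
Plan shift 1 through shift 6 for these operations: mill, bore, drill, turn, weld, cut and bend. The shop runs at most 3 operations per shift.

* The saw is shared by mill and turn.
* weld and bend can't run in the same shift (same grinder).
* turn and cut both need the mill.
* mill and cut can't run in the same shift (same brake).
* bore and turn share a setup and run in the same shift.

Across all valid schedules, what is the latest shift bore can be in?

bore at shift 6 is achievable: bend -> shift 2; cut -> shift 2; turn -> shift 6; drill -> shift 1; bore -> shift 6; mill -> shift 1; weld -> shift 1.

shift 6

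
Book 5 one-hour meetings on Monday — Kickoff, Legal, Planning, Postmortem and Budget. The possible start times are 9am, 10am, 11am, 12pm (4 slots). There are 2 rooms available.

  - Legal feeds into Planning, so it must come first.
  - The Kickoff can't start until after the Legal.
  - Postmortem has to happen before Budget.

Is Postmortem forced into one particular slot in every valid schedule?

No

Postmortem can be 9am (e.g. Budget=11am, Kickoff=10am, Postmortem=9am, Legal=9am, Planning=10am) or 10am (e.g. Legal in 9am, Postmortem in 10am, Budget in 11am, Planning in 11am, Kickoff in 10am).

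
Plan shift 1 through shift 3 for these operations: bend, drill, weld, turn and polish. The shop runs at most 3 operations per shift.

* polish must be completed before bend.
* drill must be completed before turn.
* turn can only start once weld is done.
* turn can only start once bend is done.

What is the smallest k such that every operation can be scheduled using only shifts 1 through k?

3

The precedence chain requires at least 3 distinct shifts.
With at most 3 per shift and 5 operations, at least 2 shifts are needed.
3 works (last occupied shift: shift 3): for example bend -> shift 2; polish -> shift 1; drill -> shift 1; weld -> shift 1; turn -> shift 3.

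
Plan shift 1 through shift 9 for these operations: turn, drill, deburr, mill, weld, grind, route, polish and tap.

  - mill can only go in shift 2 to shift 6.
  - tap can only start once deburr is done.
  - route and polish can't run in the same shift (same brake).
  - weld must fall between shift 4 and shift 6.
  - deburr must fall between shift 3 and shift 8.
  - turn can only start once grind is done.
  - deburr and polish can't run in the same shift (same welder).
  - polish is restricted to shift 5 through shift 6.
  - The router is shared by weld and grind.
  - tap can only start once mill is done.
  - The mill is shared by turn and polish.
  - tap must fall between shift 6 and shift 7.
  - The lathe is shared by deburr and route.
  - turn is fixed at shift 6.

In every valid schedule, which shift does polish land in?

polish's window is shift 5–shift 6.
turn is fixed at shift 6, and polish can't share a shift with turn.
So polish must be shift 5.

shift 5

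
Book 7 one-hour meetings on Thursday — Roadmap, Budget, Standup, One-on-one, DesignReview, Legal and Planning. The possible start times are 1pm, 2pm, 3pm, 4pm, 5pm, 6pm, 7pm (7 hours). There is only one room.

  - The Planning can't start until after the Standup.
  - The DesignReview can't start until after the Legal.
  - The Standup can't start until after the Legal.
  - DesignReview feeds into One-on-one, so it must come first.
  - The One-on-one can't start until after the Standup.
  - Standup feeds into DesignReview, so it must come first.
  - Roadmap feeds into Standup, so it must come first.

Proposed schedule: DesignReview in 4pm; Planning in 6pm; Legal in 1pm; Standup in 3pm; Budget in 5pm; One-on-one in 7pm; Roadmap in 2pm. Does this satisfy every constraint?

There is only one room — holds.
Standup feeds into DesignReview, so it must come first — holds.
The Standup can't start until after the Legal — holds.
The One-on-one can't start until after the Standup — holds.
The Planning can't start until after the Standup — holds.
DesignReview feeds into One-on-one, so it must come first — holds.
The DesignReview can't start until after the Legal — holds.
Roadmap feeds into Standup, so it must come first — holds.

Yes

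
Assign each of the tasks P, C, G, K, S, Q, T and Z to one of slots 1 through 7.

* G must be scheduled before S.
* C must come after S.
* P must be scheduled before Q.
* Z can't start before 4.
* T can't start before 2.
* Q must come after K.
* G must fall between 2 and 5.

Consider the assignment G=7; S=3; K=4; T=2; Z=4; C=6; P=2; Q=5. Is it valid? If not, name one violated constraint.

No — it violates: G must fall between 2 and 5

C must come after S — holds.
Q must come after K — holds.
Z can't start before 4 — holds.
G must be scheduled before S — violated.
G must fall between 2 and 5 — violated.
P must be scheduled before Q — holds.
T can't start before 2 — holds.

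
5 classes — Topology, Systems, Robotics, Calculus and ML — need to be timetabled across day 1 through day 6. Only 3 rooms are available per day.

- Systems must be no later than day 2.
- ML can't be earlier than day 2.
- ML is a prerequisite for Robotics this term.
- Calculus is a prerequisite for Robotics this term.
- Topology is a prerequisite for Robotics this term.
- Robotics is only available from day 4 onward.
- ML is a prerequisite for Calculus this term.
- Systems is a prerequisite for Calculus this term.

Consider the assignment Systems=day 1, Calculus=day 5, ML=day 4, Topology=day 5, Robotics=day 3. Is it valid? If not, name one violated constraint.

Systems is a prerequisite for Calculus this term — holds.
ML is a prerequisite for Calculus this term — holds.
Robotics is only available from day 4 onward — violated.
Systems must be no later than day 2 — holds.
Topology is a prerequisite for Robotics this term — violated.
Calculus is a prerequisite for Robotics this term — violated.
ML can't be earlier than day 2 — holds.
Only 3 rooms are available per day — holds.
ML is a prerequisite for Robotics this term — violated.

Invalid. Robotics is only available from day 4 onward.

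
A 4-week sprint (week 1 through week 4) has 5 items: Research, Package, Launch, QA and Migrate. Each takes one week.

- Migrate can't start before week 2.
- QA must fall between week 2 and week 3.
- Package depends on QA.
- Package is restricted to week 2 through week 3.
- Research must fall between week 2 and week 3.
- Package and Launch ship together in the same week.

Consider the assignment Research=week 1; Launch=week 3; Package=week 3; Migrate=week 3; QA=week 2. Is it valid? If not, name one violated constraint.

Package depends on QA — holds.
Package is restricted to week 2 through week 3 — holds.
QA must fall between week 2 and week 3 — holds.
Migrate can't start before week 2 — holds.
Package and Launch ship together in the same week — holds.
Research must fall between week 2 and week 3 — violated.

No. Research must fall between week 2 and week 3 is not satisfied.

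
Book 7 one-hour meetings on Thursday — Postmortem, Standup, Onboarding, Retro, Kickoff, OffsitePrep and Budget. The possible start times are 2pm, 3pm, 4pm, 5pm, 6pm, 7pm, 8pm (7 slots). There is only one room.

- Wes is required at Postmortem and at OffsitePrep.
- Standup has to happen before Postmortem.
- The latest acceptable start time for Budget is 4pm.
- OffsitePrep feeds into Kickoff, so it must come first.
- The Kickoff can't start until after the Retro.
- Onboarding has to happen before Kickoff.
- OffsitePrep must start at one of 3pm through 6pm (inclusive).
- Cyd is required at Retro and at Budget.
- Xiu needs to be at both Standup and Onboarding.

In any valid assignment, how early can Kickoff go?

6pm

Precedence pushes Kickoff to at least 4pm.
Kickoff at 6pm is achievable: Standup=7pm; OffsitePrep=3pm; Onboarding=4pm; Budget=2pm; Postmortem=8pm; Retro=5pm; Kickoff=6pm.
Nothing earlier works — the conflict and capacity constraints rule out every slot before 6pm.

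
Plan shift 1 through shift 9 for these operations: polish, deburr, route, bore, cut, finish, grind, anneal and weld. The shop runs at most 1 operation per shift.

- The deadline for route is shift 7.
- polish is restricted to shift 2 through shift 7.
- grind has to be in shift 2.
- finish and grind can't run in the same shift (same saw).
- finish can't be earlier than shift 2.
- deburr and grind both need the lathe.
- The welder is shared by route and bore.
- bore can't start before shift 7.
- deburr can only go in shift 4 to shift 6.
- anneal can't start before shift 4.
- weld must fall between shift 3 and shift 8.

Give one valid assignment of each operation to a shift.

finish=shift 8; grind=shift 2; bore=shift 7; cut=shift 9; anneal=shift 5; route=shift 1; weld=shift 6; polish=shift 3; deburr=shift 4

Checking: route(shift 1) != bore(shift 7); finish(shift 8) != grind(shift 2); deburr(shift 4) != grind(shift 2); weld=shift 6 in [shift 3,shift 8]; route=shift 1 in [shift 1,shift 7]; finish=shift 8 in [shift 2,shift 9]; grind=shift 2 in [shift 2,shift 2]; anneal=shift 5 in [shift 4,shift 9]; deburr=shift 4 in [shift 4,shift 6]; polish=shift 3 in [shift 2,shift 7]; bore=shift 7 in [shift 7,shift 9]; max 1 per shift (cap 1).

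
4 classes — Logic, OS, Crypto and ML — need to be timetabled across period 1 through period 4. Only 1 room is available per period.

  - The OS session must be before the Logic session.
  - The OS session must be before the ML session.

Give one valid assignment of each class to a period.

OS=period 1, ML=period 3, Crypto=period 4, Logic=period 2

Checking: OS(period 1) before Logic(period 2); OS(period 1) before ML(period 3); max 1 per period (cap 1).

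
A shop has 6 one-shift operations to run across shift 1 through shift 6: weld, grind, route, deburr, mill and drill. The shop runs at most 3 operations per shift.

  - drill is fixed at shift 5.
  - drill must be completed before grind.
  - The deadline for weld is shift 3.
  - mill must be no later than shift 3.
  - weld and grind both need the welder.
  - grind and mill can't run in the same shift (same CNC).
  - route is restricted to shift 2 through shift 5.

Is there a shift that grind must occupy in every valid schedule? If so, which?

Precedence pushes grind to at least shift 6.
So grind is pinned to shift 6.

shift 6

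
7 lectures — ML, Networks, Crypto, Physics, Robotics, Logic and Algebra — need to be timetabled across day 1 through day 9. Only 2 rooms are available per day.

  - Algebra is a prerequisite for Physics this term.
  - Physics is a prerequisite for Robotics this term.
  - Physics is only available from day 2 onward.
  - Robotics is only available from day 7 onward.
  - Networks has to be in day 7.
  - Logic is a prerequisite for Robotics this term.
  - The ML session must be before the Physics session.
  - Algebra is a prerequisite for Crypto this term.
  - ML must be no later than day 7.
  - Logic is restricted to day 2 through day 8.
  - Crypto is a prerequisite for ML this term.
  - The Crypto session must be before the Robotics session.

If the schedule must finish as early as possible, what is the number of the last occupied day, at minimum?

day 7

The precedence chain requires at least 5 distinct days.
With at most 2 per day and 7 lectures, at least 4 days are needed.
Networks can't be placed before day 7, so the schedule must run through at least day 7.
7 works (last occupied day: day 7): for example ML=day 3; Logic=day 2; Algebra=day 1; Physics=day 4; Networks=day 7; Robotics=day 7; Crypto=day 2.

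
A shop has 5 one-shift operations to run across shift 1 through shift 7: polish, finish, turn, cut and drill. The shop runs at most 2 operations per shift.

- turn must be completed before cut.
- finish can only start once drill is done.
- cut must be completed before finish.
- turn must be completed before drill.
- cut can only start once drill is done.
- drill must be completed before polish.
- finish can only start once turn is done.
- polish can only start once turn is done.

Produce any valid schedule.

turn in shift 1, finish in shift 4, polish in shift 3, cut in shift 3, drill in shift 2

Checking: drill(shift 2) before finish(shift 4); drill(shift 2) before cut(shift 3); turn(shift 1) before polish(shift 3); cut(shift 3) before finish(shift 4); drill(shift 2) before polish(shift 3); turn(shift 1) before drill(shift 2); turn(shift 1) before cut(shift 3); turn(shift 1) before finish(shift 4); max 2 per shift (cap 2).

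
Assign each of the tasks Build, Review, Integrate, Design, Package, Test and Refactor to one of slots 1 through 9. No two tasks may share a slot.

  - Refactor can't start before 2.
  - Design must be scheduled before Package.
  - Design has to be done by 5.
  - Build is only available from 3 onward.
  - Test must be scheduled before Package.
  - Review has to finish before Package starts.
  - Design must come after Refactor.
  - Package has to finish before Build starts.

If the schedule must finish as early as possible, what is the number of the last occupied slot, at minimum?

slot 7

The precedence chain requires at least 4 distinct slots.
With at most 1 per slot and 7 tasks, at least 7 slots are needed.
Propagating the time windows through the other constraints, Build can't land before 5, so the schedule must run through at least slot 5.
7 works (last occupied slot: 7): for example Test=4, Package=5, Review=1, Design=3, Build=6, Refactor=2, Integrate=7.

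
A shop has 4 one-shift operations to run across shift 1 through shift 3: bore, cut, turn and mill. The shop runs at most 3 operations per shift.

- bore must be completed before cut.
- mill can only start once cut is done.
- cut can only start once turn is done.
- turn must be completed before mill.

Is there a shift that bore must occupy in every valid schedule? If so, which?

Downstream work caps bore at shift 1.
So bore is pinned to shift 1.

shift 1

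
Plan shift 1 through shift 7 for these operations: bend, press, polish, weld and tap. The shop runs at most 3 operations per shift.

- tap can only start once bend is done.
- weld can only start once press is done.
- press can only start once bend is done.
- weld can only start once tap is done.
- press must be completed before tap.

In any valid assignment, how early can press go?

shift 2

Precedence pushes press to at least shift 2; downstream work caps press at shift 5.
press at shift 2 is achievable: polish=shift 1, bend=shift 1, press=shift 2, tap=shift 3, weld=shift 4.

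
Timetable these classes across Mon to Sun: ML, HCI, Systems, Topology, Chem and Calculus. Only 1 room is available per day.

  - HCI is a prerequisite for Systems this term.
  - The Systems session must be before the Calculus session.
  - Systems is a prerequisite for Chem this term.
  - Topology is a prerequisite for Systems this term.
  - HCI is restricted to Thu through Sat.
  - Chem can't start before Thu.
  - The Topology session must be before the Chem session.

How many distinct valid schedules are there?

Splitting on ML: it can be Mon (4), Tue (4), Wed (4). Listing each branch's schedules as (HCI, Systems, Topology, Chem, Calculus):
ML=Mon: (Thu,Fri,Tue,Sat,Sun) (Thu,Fri,Tue,Sun,Sat) (Thu,Fri,Wed,Sat,Sun) (Thu,Fri,Wed,Sun,Sat) — 4.
ML=Tue: (Thu,Fri,Mon,Sat,Sun) (Thu,Fri,Mon,Sun,Sat) (Thu,Fri,Wed,Sat,Sun) (Thu,Fri,Wed,Sun,Sat) — 4.
ML=Wed: (Thu,Fri,Mon,Sat,Sun) (Thu,Fri,Mon,Sun,Sat) (Thu,Fri,Tue,Sat,Sun) (Thu,Fri,Tue,Sun,Sat) — 4.
Summing: 4 + 4 + 4 = 12.

12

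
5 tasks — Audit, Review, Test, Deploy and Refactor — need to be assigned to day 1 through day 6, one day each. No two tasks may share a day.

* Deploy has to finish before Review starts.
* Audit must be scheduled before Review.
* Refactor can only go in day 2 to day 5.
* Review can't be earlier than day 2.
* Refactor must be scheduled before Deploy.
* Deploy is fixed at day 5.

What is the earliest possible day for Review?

Review is available from day 2; precedence pushes Review to at least day 6.
Review at day 6 is achievable: Review -> day 6, Refactor -> day 2, Audit -> day 1, Deploy -> day 5, Test -> day 3.

day 6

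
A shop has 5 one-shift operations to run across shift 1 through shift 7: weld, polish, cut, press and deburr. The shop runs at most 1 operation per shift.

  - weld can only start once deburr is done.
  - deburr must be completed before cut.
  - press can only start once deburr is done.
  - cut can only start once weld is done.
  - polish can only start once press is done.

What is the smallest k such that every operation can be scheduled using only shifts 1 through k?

The precedence chain requires at least 3 distinct shifts.
With at most 1 per shift and 5 operations, at least 5 shifts are needed.
5 works (last occupied shift: shift 5): for example deburr in shift 1; polish in shift 5; press in shift 4; weld in shift 2; cut in shift 3.

5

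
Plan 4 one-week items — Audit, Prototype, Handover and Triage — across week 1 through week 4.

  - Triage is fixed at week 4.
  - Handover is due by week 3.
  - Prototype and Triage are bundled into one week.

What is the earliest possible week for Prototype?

week 4

Prototype must be in the same week as Triage, which can't be before week 4, so Prototype is at least week 4.
Prototype at week 4 is achievable: Prototype -> week 4; Triage -> week 4; Audit -> week 1; Handover -> week 1.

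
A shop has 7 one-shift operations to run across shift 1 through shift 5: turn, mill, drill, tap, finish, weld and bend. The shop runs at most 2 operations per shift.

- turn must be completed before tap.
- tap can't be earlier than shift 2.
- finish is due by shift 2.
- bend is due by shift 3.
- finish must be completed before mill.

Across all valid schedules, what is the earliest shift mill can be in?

Precedence pushes mill to at least shift 2.
mill at shift 2 is achievable: mill -> shift 2, tap -> shift 3, bend -> shift 1, drill -> shift 3, weld -> shift 4, finish -> shift 1, turn -> shift 2.

shift 2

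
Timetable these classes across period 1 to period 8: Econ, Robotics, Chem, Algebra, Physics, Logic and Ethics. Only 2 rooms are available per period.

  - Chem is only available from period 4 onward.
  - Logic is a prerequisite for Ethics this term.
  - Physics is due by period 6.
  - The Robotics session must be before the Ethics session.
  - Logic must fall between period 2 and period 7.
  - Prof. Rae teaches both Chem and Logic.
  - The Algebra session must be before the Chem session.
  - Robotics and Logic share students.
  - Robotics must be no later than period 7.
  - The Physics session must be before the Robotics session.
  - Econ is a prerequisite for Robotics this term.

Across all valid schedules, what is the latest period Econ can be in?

period 6

Downstream work caps Econ at period 6.
Econ at period 6 is achievable: Chem in period 4, Econ in period 6, Physics in period 1, Robotics in period 7, Algebra in period 1, Ethics in period 8, Logic in period 2.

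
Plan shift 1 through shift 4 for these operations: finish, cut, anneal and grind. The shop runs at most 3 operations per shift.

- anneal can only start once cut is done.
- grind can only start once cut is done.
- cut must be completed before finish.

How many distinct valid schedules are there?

Splitting on finish: it can be shift 2 (9), shift 3 (13), shift 4 (14). Listing each branch's schedules as (cut, anneal, grind) by shift number:
finish=shift 2: (1,2,2) (1,2,3) (1,2,4) (1,3,2) (1,3,3) (1,3,4) (1,4,2) (1,4,3) (1,4,4) — 9.
finish=shift 3: (1,2,2) (1,2,3) (1,2,4) (1,3,2) (1,3,3) (1,3,4) (1,4,2) (1,4,3) (1,4,4) (2,3,3) (2,3,4) (2,4,3) (2,4,4) — 13.
finish=shift 4: (1,2,2) (1,2,3) (1,2,4) (1,3,2) (1,3,3) (1,3,4) (1,4,2) (1,4,3) (1,4,4) (2,3,3) (2,3,4) (2,4,3) (2,4,4) (3,4,4) — 14.
Summing: 9 + 13 + 14 = 36.

36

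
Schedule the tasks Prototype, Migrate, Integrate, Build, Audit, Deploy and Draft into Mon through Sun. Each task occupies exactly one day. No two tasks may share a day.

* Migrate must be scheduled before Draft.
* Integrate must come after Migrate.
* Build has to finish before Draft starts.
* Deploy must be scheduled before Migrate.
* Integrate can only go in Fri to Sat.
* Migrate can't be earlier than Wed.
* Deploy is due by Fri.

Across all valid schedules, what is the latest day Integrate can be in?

Integrate is available from Fri; Integrate's own window allows nothing later than Sat.
Integrate at Sat is achievable: Migrate -> Wed, Deploy -> Mon, Build -> Tue, Integrate -> Sat, Draft -> Thu, Audit -> Sun, Prototype -> Fri.

Sat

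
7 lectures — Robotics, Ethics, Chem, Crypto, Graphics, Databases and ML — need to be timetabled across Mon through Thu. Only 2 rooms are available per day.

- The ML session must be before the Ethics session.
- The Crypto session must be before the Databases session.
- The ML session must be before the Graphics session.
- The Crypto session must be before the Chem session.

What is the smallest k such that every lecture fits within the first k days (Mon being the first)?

The precedence chain requires at least 2 distinct days.
With at most 2 per day and 7 lectures, at least 4 days are needed.
4 works (last occupied day: Thu): for example Databases -> Wed; Ethics -> Tue; ML -> Mon; Robotics -> Thu; Graphics -> Wed; Chem -> Tue; Crypto -> Mon.

4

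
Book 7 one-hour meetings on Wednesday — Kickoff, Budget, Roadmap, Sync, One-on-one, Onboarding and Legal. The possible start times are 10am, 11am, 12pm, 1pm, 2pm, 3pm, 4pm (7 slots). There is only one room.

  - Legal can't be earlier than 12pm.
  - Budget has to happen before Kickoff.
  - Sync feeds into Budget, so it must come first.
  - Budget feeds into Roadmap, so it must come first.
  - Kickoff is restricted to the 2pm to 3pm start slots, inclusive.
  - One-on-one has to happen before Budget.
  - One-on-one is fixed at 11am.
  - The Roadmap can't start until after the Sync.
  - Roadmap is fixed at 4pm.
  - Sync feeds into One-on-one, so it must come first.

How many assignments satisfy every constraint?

10

Splitting on Kickoff: it can be 2pm (4), 3pm (6). Listing each branch's schedules as (Budget, Roadmap, Sync, One-on-one, Onboarding, Legal):
Kickoff=2pm: (12pm,4pm,10am,11am,1pm,3pm) (12pm,4pm,10am,11am,3pm,1pm) (1pm,4pm,10am,11am,12pm,3pm) (1pm,4pm,10am,11am,3pm,12pm) — 4.
Kickoff=3pm: (12pm,4pm,10am,11am,1pm,2pm) (12pm,4pm,10am,11am,2pm,1pm) (1pm,4pm,10am,11am,12pm,2pm) (1pm,4pm,10am,11am,2pm,12pm) (2pm,4pm,10am,11am,12pm,1pm) (2pm,4pm,10am,11am,1pm,12pm) — 6.
Summing: 4 + 6 = 10.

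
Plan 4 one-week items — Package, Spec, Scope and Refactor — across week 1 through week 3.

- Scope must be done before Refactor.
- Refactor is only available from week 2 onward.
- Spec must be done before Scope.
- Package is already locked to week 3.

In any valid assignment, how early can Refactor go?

week 3

Refactor is available from week 2; precedence pushes Refactor to at least week 3.
Refactor at week 3 is achievable: Refactor in week 3, Package in week 3, Scope in week 2, Spec in week 1.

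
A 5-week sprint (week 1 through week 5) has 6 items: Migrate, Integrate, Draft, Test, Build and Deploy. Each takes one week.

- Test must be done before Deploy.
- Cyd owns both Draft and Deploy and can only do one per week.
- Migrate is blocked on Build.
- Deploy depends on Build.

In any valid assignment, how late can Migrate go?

week 5

Precedence pushes Migrate to at least week 2.
Migrate at week 5 is achievable: Draft in week 1; Test in week 1; Integrate in week 1; Build in week 1; Deploy in week 2; Migrate in week 5.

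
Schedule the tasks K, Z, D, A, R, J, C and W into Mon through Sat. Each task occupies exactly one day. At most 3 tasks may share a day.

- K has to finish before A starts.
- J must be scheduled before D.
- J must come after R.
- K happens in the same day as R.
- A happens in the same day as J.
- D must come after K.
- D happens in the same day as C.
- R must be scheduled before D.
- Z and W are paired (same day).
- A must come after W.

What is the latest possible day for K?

Thu

Downstream work caps K at Thu.
K at Thu is achievable: W in Mon, D in Sat, Z in Mon, R in Thu, K in Thu, J in Fri, C in Sat, A in Fri.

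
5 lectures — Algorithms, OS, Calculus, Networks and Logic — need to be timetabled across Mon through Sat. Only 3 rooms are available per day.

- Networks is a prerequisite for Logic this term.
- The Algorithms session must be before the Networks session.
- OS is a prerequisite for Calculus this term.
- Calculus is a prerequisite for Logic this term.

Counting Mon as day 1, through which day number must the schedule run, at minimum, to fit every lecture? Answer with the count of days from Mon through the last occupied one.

The precedence chain requires at least 3 distinct days.
With at most 3 per day and 5 lectures, at least 2 days are needed.
3 works (last occupied day: Wed): for example Logic=Wed, Calculus=Tue, Algorithms=Mon, Networks=Tue, OS=Mon.

3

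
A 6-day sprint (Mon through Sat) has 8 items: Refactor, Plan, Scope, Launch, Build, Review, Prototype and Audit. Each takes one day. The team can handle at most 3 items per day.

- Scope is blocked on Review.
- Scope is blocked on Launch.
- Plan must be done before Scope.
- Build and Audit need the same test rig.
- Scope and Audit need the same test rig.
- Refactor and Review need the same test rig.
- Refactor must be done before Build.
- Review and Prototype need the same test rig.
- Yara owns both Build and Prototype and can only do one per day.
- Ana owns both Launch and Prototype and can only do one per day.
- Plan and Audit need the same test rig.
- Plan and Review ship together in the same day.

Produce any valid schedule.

Review in Mon, Scope in Tue, Prototype in Tue, Refactor in Tue, Launch in Mon, Plan in Mon, Build in Wed, Audit in Thu

Checking: Plan(Mon) before Scope(Tue); Review(Mon) before Scope(Tue); Launch(Mon) before Scope(Tue); Refactor(Tue) before Build(Wed); Build(Wed) != Prototype(Tue); Scope(Tue) != Audit(Thu); Refactor(Tue) != Review(Mon); Review(Mon) != Prototype(Tue); Build(Wed) != Audit(Thu); Plan(Mon) != Audit(Thu); Launch(Mon) != Prototype(Tue); Plan = Review = Mon; max 3 per day (cap 3).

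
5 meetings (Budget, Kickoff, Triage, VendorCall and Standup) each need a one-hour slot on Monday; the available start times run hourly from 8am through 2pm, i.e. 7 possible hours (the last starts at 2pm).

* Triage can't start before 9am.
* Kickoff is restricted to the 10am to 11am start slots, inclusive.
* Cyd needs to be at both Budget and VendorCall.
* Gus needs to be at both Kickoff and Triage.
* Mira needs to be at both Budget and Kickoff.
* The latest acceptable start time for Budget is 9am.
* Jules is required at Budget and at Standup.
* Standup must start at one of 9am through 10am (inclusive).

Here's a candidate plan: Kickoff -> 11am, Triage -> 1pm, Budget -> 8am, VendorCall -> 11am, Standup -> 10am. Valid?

Yes

Mira needs to be at both Budget and Kickoff — holds.
Cyd needs to be at both Budget and VendorCall — holds.
Gus needs to be at both Kickoff and Triage — holds.
Triage can't start before 9am — holds.
The latest acceptable start time for Budget is 9am — holds.
Jules is required at Budget and at Standup — holds.
Standup must start at one of 9am through 10am (inclusive) — holds.
Kickoff is restricted to the 10am to 11am start slots, inclusive — holds.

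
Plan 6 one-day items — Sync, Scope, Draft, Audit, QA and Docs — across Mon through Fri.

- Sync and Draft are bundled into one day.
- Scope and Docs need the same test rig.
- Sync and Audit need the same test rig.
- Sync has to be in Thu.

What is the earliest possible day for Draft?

Thu

Draft must be in the same day as Sync, which can't be before Thu, so Draft is at least Thu; Draft must be in the same day as Sync, which can't be after Thu, so Draft is at most Thu.
Draft at Thu is achievable: Draft=Thu, Docs=Tue, QA=Mon, Sync=Thu, Audit=Mon, Scope=Mon.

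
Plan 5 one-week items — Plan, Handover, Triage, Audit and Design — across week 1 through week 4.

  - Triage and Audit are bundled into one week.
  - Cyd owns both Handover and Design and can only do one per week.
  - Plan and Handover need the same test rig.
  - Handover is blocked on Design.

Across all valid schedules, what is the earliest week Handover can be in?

Precedence pushes Handover to at least week 2.
Handover at week 2 is achievable: Handover in week 2; Triage in week 1; Plan in week 1; Design in week 1; Audit in week 1.

week 2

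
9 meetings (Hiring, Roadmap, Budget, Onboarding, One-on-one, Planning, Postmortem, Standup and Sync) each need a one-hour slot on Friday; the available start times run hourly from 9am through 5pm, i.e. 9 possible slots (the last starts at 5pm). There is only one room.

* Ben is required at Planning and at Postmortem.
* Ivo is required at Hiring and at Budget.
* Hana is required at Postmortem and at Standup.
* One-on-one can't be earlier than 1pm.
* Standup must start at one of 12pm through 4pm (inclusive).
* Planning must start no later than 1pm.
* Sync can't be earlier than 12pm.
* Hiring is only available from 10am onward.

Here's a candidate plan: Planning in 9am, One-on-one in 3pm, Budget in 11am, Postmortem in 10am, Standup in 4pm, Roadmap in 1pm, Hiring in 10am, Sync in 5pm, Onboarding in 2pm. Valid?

No — it violates: There is only one room

Ivo is required at Hiring and at Budget — holds.
Hana is required at Postmortem and at Standup — holds.
There is only one room — violated.
Standup must start at one of 12pm through 4pm (inclusive) — holds.
Hiring is only available from 10am onward — holds.
One-on-one can't be earlier than 1pm — holds.
Planning must start no later than 1pm — holds.
Ben is required at Planning and at Postmortem — holds.
Sync can't be earlier than 12pm — holds.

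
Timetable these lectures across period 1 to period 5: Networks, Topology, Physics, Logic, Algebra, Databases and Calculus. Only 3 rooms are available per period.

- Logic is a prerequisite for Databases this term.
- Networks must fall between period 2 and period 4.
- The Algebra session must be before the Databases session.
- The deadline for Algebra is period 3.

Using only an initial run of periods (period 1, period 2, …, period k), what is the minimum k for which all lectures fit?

3

The precedence chain requires at least 2 distinct periods.
With at most 3 per period and 7 lectures, at least 3 periods are needed.
3 works (last occupied period: period 3): for example Calculus -> period 3, Logic -> period 1, Networks -> period 2, Topology -> period 1, Algebra -> period 1, Databases -> period 2, Physics -> period 2.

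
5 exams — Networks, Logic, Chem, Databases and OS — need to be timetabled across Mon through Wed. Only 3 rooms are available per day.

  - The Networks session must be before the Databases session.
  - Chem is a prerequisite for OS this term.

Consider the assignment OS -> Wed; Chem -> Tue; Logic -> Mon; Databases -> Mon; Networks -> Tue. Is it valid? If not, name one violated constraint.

Invalid. The Networks session must be before the Databases session.

The Networks session must be before the Databases session — violated.
Only 3 rooms are available per day — holds.
Chem is a prerequisite for OS this term — holds.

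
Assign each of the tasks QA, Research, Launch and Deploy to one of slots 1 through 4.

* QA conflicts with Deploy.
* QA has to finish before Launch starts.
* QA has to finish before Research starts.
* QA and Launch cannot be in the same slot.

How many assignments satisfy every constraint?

42

Splitting on QA: it can be 1 (27), 2 (12), 3 (3). Listing each branch's schedules as (Research, Launch, Deploy):
QA=1: (2,2,2) (2,2,3) (2,2,4) (2,3,2) (2,3,3) (2,3,4) (2,4,2) (2,4,3) (2,4,4) (3,2,2) (3,2,3) (3,2,4) (3,3,2) (3,3,3) (3,3,4) (3,4,2) (3,4,3) (3,4,4) (4,2,2) (4,2,3) (4,2,4) (4,3,2) (4,3,3) (4,3,4) (4,4,2) (4,4,3) (4,4,4) — 27.
QA=2: (3,3,1) (3,3,3) (3,3,4) (3,4,1) (3,4,3) (3,4,4) (4,3,1) (4,3,3) (4,3,4) (4,4,1) (4,4,3) (4,4,4) — 12.
QA=3: (4,4,1) (4,4,2) (4,4,4) — 3.
Summing: 27 + 12 + 3 = 42.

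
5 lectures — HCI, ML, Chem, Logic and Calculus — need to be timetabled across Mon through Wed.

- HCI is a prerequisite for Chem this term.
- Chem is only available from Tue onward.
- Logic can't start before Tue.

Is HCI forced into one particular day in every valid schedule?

HCI can be Mon (e.g. Logic -> Tue; Chem -> Tue; Calculus -> Mon; ML -> Mon; HCI -> Mon) or Tue (e.g. Calculus in Mon; Chem in Wed; HCI in Tue; ML in Mon; Logic in Tue).

No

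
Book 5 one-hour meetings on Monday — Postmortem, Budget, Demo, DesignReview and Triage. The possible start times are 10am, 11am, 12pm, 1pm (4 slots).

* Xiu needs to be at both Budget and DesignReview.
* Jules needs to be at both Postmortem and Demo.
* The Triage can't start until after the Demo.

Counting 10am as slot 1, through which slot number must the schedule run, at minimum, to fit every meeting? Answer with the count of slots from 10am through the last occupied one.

2 slots

The precedence chain requires at least 2 distinct slots.
2 works (last occupied slot: 11am): for example Postmortem=11am, Budget=10am, Triage=11am, Demo=10am, DesignReview=11am.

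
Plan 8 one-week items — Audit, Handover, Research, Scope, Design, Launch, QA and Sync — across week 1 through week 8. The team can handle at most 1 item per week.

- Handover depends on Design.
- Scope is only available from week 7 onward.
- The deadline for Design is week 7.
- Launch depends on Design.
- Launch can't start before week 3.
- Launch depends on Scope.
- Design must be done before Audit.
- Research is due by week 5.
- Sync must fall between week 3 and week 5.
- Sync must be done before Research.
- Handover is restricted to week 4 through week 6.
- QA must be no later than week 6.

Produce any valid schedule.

Handover -> week 4, Design -> week 2, Audit -> week 6, Launch -> week 8, Scope -> week 7, Sync -> week 3, QA -> week 1, Research -> week 5

Checking: Design(week 2) before Audit(week 6); Design(week 2) before Handover(week 4); Sync(week 3) before Research(week 5); Design(week 2) before Launch(week 8); Scope(week 7) before Launch(week 8); Launch=week 8 in [week 3,week 8]; Design=week 2 in [week 1,week 7]; Sync=week 3 in [week 3,week 5]; Scope=week 7 in [week 7,week 8]; Research=week 5 in [week 1,week 5]; QA=week 1 in [week 1,week 6]; Handover=week 4 in [week 4,week 6]; max 1 per week (cap 1).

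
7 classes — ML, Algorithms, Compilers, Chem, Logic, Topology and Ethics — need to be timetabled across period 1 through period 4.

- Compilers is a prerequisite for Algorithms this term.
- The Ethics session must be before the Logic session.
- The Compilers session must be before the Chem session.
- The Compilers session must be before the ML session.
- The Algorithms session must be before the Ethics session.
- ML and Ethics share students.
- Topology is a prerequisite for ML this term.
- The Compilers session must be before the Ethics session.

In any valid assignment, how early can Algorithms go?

period 2

Precedence pushes Algorithms to at least period 2; downstream work caps Algorithms at period 2.
Algorithms at period 2 is achievable: Ethics in period 3, Compilers in period 1, Logic in period 4, Topology in period 1, Algorithms in period 2, Chem in period 2, ML in period 2.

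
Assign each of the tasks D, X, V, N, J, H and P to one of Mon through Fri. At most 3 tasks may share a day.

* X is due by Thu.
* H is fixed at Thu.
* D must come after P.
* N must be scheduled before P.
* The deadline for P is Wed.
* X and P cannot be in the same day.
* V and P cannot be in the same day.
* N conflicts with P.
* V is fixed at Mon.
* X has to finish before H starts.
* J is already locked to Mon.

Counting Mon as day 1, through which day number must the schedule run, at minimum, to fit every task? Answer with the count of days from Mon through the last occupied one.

The precedence chain requires at least 3 distinct days.
With at most 3 per day and 7 tasks, at least 3 days are needed.
H can't be placed before Thu — that is day 4 counting from Mon — so the schedule must run through at least 4 days.
4 works (last occupied day: Thu): for example N in Mon; D in Wed; X in Wed; V in Mon; J in Mon; P in Tue; H in Thu.

4 days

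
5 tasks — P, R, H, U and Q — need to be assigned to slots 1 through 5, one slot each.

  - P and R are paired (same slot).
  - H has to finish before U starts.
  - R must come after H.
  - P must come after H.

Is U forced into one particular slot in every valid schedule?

U can be 2 (e.g. P=2, U=2, R=2, H=1, Q=1) or 3 (e.g. H=1; U=3; R=2; P=2; Q=1).

No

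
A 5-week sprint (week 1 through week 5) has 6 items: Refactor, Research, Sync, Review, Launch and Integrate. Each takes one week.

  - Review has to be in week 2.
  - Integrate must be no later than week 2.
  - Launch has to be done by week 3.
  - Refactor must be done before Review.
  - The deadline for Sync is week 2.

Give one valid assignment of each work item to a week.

Launch in week 1; Review in week 2; Refactor in week 1; Integrate in week 1; Research in week 1; Sync in week 1

Checking: Refactor(week 1) before Review(week 2); Launch=week 1 in [week 1,week 3]; Review=week 2 in [week 2,week 2]; Sync=week 1 in [week 1,week 2]; Integrate=week 1 in [week 1,week 2].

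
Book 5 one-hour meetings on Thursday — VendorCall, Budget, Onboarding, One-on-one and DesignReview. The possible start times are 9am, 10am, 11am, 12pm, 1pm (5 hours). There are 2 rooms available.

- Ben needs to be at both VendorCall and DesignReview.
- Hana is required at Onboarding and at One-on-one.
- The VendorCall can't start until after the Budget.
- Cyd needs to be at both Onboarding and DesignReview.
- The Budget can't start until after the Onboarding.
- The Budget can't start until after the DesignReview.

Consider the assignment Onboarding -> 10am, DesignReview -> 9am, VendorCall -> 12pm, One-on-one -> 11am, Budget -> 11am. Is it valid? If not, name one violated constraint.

Yes, all constraints hold

Cyd needs to be at both Onboarding and DesignReview — holds.
The Budget can't start until after the DesignReview — holds.
There are 2 rooms available — holds.
The Budget can't start until after the Onboarding — holds.
The VendorCall can't start until after the Budget — holds.
Ben needs to be at both VendorCall and DesignReview — holds.
Hana is required at Onboarding and at One-on-one — holds.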